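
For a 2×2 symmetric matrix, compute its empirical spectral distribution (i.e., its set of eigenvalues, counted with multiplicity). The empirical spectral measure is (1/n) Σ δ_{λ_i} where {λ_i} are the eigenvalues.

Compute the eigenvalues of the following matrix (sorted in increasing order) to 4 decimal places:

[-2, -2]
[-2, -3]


Since M is real symmetric, both eigenvalues are real; they are the roots of det(λI − M) = λ² − (tr M) λ + det M.
tr M = -2 + (-3) = -5.
det M = (-2)·(-3) − (-2)² = 6 − 4 = 2.
Characteristic polynomial: λ² + 5λ + 2 = 0.
Discriminant Δ = (tr M)² − 4·det M = 25 − 8 = 17; √Δ = 4.123106.
λ = (tr M ± √Δ)/2 = (-5 ± 4.123106)/2, giving (tr M − √Δ)/2 = -4.5616 and (tr M + √Δ)/2 = -0.4384.

Eigenvalues sorted in increasing order: [-4.5616, -0.4384].


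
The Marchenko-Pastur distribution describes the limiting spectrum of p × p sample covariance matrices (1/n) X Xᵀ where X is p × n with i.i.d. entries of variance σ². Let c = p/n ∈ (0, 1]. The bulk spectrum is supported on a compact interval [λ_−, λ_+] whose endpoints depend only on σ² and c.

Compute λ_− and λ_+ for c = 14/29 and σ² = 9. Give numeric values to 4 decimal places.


c = 14/29 = 0.482759; √c = 0.694808.
λ_− = σ² (1 − √c)² = 9 · (1 − 0.694808)² = 9 · (0.305192)² = 0.838278.
λ_+ = σ² (1 + √c)² = 9 · (1 + 0.694808)² = 9 · (1.694808)² = 25.851378.

Rounded to 4 decimal places: λ_− ≈ 0.8383, λ_+ ≈ 25.8514.


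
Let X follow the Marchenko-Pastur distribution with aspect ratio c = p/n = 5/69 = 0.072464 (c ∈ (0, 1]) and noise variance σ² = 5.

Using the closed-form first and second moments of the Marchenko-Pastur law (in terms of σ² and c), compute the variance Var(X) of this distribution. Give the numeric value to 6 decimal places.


Recall the MP moments m_1 = E[X] = σ² and m_2 = E[X²] = σ⁴ (1 + c).
m_1 = E[X] = σ² = 5, so m_1² = 25.
m_2 = E[X²] = σ⁴ (1 + c) = 25 · (1 + 0.072464) = 25 · 1.072464 = 26.811594.
(Note m_2 − m_1² simplifies to c · σ⁴ = 0.072464 · 25.)

Var(X) = m_2 − m_1² = 26.811594 − 25 = 1.811594.


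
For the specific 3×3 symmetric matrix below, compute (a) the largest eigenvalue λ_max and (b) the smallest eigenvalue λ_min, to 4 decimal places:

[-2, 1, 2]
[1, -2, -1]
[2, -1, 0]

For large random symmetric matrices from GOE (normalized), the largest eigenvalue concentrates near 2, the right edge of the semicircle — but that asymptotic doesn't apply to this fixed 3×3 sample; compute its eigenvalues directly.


Since M is real symmetric, all three eigenvalues are real; they are the roots of det(λI − M) = λ³ − (tr M) λ² + s λ − det M, where s is the sum of the principal 2×2 minors.
tr M = -2 + (-2) + 0 = -4.
s = ((-2)·(-2) − 1²) + ((-2)·0 − 2²) + ((-2)·0 − (-1)²) = 3 + (-4) + (-1) = -2.
det M (expand along row 1) = (-2)·(-1) − 1·2 + 2·3 = 6.
Characteristic polynomial: λ³ + 4λ² − 2λ − 6 = 0.
Substitute λ = y + (tr M)/3 = y − 1.333333 to remove the quadratic term: y³ + p·y + q = 0 with p = s − (tr M)²/3 = -7.333333 and q = −2(tr M)³/27 + (tr M)·s/3 − det M = 1.407407.
Three real roots ⇒ use the trigonometric (Viète) form: r = 2√(−p/3) = 3.126944, φ = arccos(3q/(p·r)) = arccos(-0.184128) = 1.755981 rad.
y_k = r·cos(φ/3 − 2πk/3) for k = 0, 1, 2 gives y = 2.606406, 0.192898, -2.799304.
λ_k = y_k − 1.333333 gives λ = 1.2731, -1.1404, -4.1326 (check: the sum is -4.0000 = tr M).

Hence λ_max = 1.2731 and λ_min = -4.1326.


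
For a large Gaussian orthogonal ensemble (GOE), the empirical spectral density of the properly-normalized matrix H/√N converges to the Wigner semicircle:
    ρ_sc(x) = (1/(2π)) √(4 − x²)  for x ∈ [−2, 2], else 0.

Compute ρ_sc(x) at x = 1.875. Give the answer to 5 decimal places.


ρ_sc(x) = (1/(2π)) √(4 − x²). With x = 1.875:
  4 − x² = 4 − (1.875)² = 4 − 3.515625 = 0.484375.
  √(4 − x²) = 0.695971.
  1/(2π) = 0.159155.
  ρ_sc(1.875) = 0.159155 · 0.695971 = 0.110767.

Rounded to 5 decimal places: ρ_sc(1.875) ≈ 0.11077.


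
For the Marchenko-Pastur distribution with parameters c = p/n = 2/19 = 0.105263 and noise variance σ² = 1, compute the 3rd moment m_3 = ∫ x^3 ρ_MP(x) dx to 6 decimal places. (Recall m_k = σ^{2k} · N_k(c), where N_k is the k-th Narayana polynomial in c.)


E[X³] = σ⁶ (1 + 3c + c²) (third MP moment). With σ² = 1 (so σ⁶ = 1) and c = 2/19 = 0.105263: E[X³] = 1 · (1 + 3·0.105263 + (0.105263)²) = 1 · 1.326870.

So E[X^3] = 1.326870.


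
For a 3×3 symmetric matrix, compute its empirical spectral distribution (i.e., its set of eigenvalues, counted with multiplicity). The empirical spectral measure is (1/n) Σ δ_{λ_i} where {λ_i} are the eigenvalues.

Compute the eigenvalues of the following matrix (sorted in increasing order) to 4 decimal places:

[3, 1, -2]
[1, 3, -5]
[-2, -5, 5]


Since M is real symmetric, all three eigenvalues are real; they are the roots of det(λI − M) = λ³ − (tr M) λ² + s λ − det M, where s is the sum of the principal 2×2 minors.
tr M = 3 + 3 + 5 = 11.
s = (3·3 − 1²) + (3·5 − (-2)²) + (3·5 − (-5)²) = 8 + 11 + (-10) = 9.
det M (expand along row 1) = 3·(-10) − 1·(-5) + (-2)·1 = -27.
Characteristic polynomial: λ³ − 11λ² + 9λ + 27 = 0.
Substitute λ = y + (tr M)/3 = y + 3.666667 to remove the quadratic term: y³ + p·y + q = 0 with p = s − (tr M)²/3 = -31.333333 and q = −2(tr M)³/27 + (tr M)·s/3 − det M = -38.592593.
Three real roots ⇒ use the trigonometric (Viète) form: r = 2√(−p/3) = 6.463573, φ = arccos(3q/(p·r)) = arccos(0.571671) = 0.962256 rad.
y_k = r·cos(φ/3 − 2πk/3) for k = 0, 1, 2 gives y = 6.133922, -1.302143, -4.831779.
λ_k = y_k + 3.666667 gives λ = 9.8006, 2.3645, -1.1651 (check: the sum is 11.0000 = tr M).

Eigenvalues sorted in increasing order: [-1.1651, 2.3645, 9.8006].


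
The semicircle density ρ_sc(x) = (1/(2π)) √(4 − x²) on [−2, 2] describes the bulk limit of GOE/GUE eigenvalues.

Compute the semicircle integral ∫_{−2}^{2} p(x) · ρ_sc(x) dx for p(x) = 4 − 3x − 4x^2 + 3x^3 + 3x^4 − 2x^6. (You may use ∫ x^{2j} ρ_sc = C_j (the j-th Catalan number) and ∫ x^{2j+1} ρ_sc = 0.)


Write p(x) = Σ a_i x^i, split into monomials and integrate each against ρ_sc separately.
Using ∫ x^{2j} ρ_sc = C_j = (1/(j+1)) C(2j, j) (Catalan numbers) and ∫ x^{2j+1} ρ_sc = 0 (odd monomials vanish by symmetry):
  i = 0 (even): a_0 · C_{0} = 4 · 1 = 4
  i = 1 (odd): ∫ x^1 ρ_sc = 0 (vanishes)
  i = 2 (even): a_2 · C_{1} = -4 · 1 = -4
  i = 3 (odd): ∫ x^3 ρ_sc = 0 (vanishes)
  i = 4 (even): a_4 · C_{2} = 3 · 2 = 6
  i = 6 (even): a_6 · C_{3} = -2 · 5 = -10

Summing the contributions: ∫_{−2}^{2} p(x) ρ_sc(x) dx = 4 + (-4) + 6 + (-10) = -4.


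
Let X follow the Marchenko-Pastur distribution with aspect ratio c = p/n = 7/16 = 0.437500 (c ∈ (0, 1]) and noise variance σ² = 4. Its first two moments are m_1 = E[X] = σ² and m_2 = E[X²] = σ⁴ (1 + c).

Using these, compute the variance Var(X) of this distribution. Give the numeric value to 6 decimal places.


m_1 = E[X] = σ² = 4, so m_1² = 16.
m_2 = E[X²] = σ⁴ (1 + c) = 16 · (1 + 0.437500) = 16 · 1.437500 = 23.000000.
(Note m_2 − m_1² simplifies to c · σ⁴ = 0.437500 · 16.)

Var(X) = m_2 − m_1² = 23.000000 − 16 = 7.000000.


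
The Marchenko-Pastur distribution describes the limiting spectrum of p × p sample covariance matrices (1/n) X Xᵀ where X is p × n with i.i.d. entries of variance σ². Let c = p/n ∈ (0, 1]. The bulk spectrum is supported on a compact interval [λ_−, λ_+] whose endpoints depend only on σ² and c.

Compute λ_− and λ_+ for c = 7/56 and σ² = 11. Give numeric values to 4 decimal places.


c = 7/56 = 0.125000; √c = 0.353553.
λ_− = σ² (1 − √c)² = 11 · (1 − 0.353553)² = 11 · (0.646447)² = 4.596825.
λ_+ = σ² (1 + √c)² = 11 · (1 + 0.353553)² = 11 · (1.353553)² = 20.153175.

Rounded to 4 decimal places: λ_− ≈ 4.5968, λ_+ ≈ 20.1532.


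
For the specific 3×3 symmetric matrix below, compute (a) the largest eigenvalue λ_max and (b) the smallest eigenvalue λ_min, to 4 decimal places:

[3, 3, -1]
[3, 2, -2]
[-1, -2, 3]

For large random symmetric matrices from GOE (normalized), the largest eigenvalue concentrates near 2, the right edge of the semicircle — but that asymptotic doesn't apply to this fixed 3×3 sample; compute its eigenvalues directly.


Since M is real symmetric, all three eigenvalues are real; they are the roots of det(λI − M) = λ³ − (tr M) λ² + s λ − det M, where s is the sum of the principal 2×2 minors.
tr M = 3 + 2 + 3 = 8.
s = (3·2 − 3²) + (3·3 − (-1)²) + (2·3 − (-2)²) = -3 + 8 + 2 = 7.
det M (expand along row 1) = 3·2 − 3·7 + (-1)·(-4) = -11.
Characteristic polynomial: λ³ − 8λ² + 7λ + 11 = 0.
Substitute λ = y + (tr M)/3 = y + 2.666667 to remove the quadratic term: y³ + p·y + q = 0 with p = s − (tr M)²/3 = -14.333333 and q = −2(tr M)³/27 + (tr M)·s/3 − det M = -8.259259.
Three real roots ⇒ use the trigonometric (Viète) form: r = 2√(−p/3) = 4.371626, φ = arccos(3q/(p·r)) = arccos(0.395432) = 1.164258 rad.
y_k = r·cos(φ/3 − 2πk/3) for k = 0, 1, 2 gives y = 4.046530, -0.590600, -3.455930.
λ_k = y_k + 2.666667 gives λ = 6.7132, 2.0761, -0.7893 (check: the sum is 8.0000 = tr M).

Hence λ_max = 6.7132 and λ_min = -0.7893.


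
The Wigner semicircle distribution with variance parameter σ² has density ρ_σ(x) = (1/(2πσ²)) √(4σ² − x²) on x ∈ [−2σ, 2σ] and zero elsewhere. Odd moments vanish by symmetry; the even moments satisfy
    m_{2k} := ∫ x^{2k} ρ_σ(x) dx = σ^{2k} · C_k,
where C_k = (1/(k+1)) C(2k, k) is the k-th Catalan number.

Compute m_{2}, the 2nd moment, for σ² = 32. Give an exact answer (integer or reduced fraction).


By the scaled semicircle moment identity, m_{2k} = σ^{2k} · C_k with k = 1.
C_1 = (1/(k+1)) · C(2k, k) = (1/2) · C(2, 1) = (1/2) · 2 = 1.
σ^{2k} = (σ²)^k = (32)^1 = 32.

Therefore m_{2} = σ^{2} · C_1 = 32 · 1 = 32.


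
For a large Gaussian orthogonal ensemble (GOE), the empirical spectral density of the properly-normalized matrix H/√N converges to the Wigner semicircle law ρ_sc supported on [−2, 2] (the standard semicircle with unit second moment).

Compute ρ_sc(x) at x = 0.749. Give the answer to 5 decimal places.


ρ_sc(x) = (1/(2π)) √(4 − x²). With x = 0.749:
  4 − x² = 4 − (0.749)² = 4 − 0.561001 = 3.438999.
  √(4 − x²) = 1.854454.
  1/(2π) = 0.159155.
  ρ_sc(0.749) = 0.159155 · 1.854454 = 0.295145.

Rounded to 5 decimal places: ρ_sc(0.749) ≈ 0.29515.


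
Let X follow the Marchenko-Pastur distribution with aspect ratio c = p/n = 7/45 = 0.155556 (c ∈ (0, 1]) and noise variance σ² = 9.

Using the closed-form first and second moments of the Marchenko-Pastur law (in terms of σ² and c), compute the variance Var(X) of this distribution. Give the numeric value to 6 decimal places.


Recall the MP moments m_1 = E[X] = σ² and m_2 = E[X²] = σ⁴ (1 + c).
m_1 = E[X] = σ² = 9, so m_1² = 81.
m_2 = E[X²] = σ⁴ (1 + c) = 81 · (1 + 0.155556) = 81 · 1.155556 = 93.600000.
(Note m_2 − m_1² simplifies to c · σ⁴ = 0.155556 · 81.)

Var(X) = m_2 − m_1² = 93.600000 − 81 = 12.600000.


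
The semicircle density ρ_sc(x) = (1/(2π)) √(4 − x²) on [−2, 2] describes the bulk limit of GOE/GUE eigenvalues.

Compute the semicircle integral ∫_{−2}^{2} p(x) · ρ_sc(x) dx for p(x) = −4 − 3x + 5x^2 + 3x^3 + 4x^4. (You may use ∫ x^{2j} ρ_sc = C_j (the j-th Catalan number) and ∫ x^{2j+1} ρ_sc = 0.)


Write p(x) = Σ a_i x^i, split into monomials and integrate each against ρ_sc separately.
Using ∫ x^{2j} ρ_sc = C_j = (1/(j+1)) C(2j, j) (Catalan numbers) and ∫ x^{2j+1} ρ_sc = 0 (odd monomials vanish by symmetry):
  i = 0 (even): a_0 · C_{0} = -4 · 1 = -4
  i = 1 (odd): ∫ x^1 ρ_sc = 0 (vanishes)
  i = 2 (even): a_2 · C_{1} = 5 · 1 = 5
  i = 3 (odd): ∫ x^3 ρ_sc = 0 (vanishes)
  i = 4 (even): a_4 · C_{2} = 4 · 2 = 8

Summing the contributions: ∫_{−2}^{2} p(x) ρ_sc(x) dx = (-4) + 5 + 8 = 9.


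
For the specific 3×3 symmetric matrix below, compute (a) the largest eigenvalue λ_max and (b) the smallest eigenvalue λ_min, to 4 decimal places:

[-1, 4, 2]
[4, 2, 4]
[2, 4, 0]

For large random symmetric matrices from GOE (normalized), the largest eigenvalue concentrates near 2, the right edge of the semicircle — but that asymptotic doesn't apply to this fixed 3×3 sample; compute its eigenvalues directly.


Since M is real symmetric, all three eigenvalues are real; they are the roots of det(λI − M) = λ³ − (tr M) λ² + s λ − det M, where s is the sum of the principal 2×2 minors.
tr M = -1 + 2 + 0 = 1.
s = ((-1)·2 − 4²) + ((-1)·0 − 2²) + (2·0 − 4²) = -18 + (-4) + (-16) = -38.
det M (expand along row 1) = (-1)·(-16) − 4·(-8) + 2·12 = 72.
Characteristic polynomial: λ³ − λ² − 38λ − 72 = 0.
Substitute λ = y + (tr M)/3 = y + 0.333333 to remove the quadratic term: y³ + p·y + q = 0 with p = s − (tr M)²/3 = -38.333333 and q = −2(tr M)³/27 + (tr M)·s/3 − det M = -84.740741.
Three real roots ⇒ use the trigonometric (Viète) form: r = 2√(−p/3) = 7.149204, φ = arccos(3q/(p·r)) = arccos(0.927640) = 0.382754 rad.
y_k = r·cos(φ/3 − 2πk/3) for k = 0, 1, 2 gives y = 7.091096, -2.757762, -4.333333.
λ_k = y_k + 0.333333 gives λ = 7.4244, -2.4244, -4.0000 (check: the sum is 1.0000 = tr M).

Hence λ_max = 7.4244 and λ_min = -4.0000.


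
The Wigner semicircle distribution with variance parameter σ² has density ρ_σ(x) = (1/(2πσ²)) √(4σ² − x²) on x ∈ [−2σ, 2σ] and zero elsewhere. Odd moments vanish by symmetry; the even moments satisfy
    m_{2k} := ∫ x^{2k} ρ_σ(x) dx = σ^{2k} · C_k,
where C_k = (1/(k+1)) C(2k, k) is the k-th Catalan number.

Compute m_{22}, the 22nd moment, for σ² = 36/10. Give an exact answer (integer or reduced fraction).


By the scaled semicircle moment identity, m_{2k} = σ^{2k} · C_k with k = 11.
C_11 = (1/(k+1)) · C(2k, k) = (1/12) · C(22, 11) = (1/12) · 705432 = 58786.
σ^{2k} = (σ²)^k = (36/10)^11 = 64268410079232/48828125.

Therefore m_{22} = σ^{22} · C_11 = (64268410079232/48828125) · 58786 = 3778082754917732352/48828125.


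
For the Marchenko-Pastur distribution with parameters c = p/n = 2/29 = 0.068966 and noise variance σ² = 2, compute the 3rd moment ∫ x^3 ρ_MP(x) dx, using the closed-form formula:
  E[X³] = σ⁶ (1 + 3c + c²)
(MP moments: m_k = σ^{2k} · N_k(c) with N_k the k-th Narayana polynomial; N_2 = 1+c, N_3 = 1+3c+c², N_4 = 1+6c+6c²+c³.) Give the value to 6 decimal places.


E[X³] = σ⁶ (1 + 3c + c²) (third MP moment). With σ² = 2 (so σ⁶ = 8) and c = 2/29 = 0.068966: E[X³] = 8 · (1 + 3·0.068966 + (0.068966)²) = 8 · 1.211653.

So E[X^3] = 9.693222.


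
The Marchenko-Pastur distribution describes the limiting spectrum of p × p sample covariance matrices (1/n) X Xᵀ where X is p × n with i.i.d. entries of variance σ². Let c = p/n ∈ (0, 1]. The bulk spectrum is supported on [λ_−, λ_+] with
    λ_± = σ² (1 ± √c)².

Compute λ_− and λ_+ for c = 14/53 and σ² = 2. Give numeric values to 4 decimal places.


c = 14/53 = 0.264151; √c = 0.513956.
λ_− = σ² (1 − √c)² = 2 · (1 − 0.513956)² = 2 · (0.486044)² = 0.472477.
λ_+ = σ² (1 + √c)² = 2 · (1 + 0.513956)² = 2 · (1.513956)² = 4.584127.

Rounded to 4 decimal places: λ_− ≈ 0.4725, λ_+ ≈ 4.5841.


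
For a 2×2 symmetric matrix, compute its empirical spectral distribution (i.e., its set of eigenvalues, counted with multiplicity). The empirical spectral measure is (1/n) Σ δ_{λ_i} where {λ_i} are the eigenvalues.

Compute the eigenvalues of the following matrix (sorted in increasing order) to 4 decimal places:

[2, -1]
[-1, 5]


Since M is real symmetric, both eigenvalues are real; they are the roots of det(λI − M) = λ² − (tr M) λ + det M.
tr M = 2 + 5 = 7.
det M = 2·5 − (-1)² = 10 − 1 = 9.
Characteristic polynomial: λ² − 7λ + 9 = 0.
Discriminant Δ = (tr M)² − 4·det M = 49 − 36 = 13; √Δ = 3.605551.
λ = (tr M ± √Δ)/2 = (7 ± 3.605551)/2, giving (tr M − √Δ)/2 = 1.6972 and (tr M + √Δ)/2 = 5.3028.

Eigenvalues sorted in increasing order: [1.6972, 5.3028].


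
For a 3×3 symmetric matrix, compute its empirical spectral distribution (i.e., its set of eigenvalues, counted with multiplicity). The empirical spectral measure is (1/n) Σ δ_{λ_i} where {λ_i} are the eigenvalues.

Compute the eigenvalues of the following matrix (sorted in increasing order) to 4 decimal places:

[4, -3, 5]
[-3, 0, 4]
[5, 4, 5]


Since M is real symmetric, all three eigenvalues are real; they are the roots of det(λI − M) = λ³ − (tr M) λ² + s λ − det M, where s is the sum of the principal 2×2 minors.
tr M = 4 + 0 + 5 = 9.
s = (4·0 − (-3)²) + (4·5 − 5²) + (0·5 − 4²) = -9 + (-5) + (-16) = -30.
det M (expand along row 1) = 4·(-16) − (-3)·(-35) + 5·(-12) = -229.
Characteristic polynomial: λ³ − 9λ² − 30λ + 229 = 0.
Substitute λ = y + (tr M)/3 = y + 3.000000 to remove the quadratic term: y³ + p·y + q = 0 with p = s − (tr M)²/3 = -57.000000 and q = −2(tr M)³/27 + (tr M)·s/3 − det M = 85.000000.
Three real roots ⇒ use the trigonometric (Viète) form: r = 2√(−p/3) = 8.717798, φ = arccos(3q/(p·r)) = arccos(-0.513167) = 2.109667 rad.
y_k = r·cos(φ/3 − 2πk/3) for k = 0, 1, 2 gives y = 6.649608, 1.557514, -8.207122.
λ_k = y_k + 3.000000 gives λ = 9.6496, 4.5575, -5.2071 (check: the sum is 9.0000 = tr M).

Eigenvalues sorted in increasing order: [-5.2071, 4.5575, 9.6496].


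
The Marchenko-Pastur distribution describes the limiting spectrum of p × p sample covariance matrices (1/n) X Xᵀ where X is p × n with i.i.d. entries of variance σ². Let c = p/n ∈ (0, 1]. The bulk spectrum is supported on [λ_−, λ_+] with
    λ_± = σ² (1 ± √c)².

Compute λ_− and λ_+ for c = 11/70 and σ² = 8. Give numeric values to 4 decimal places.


c = 11/70 = 0.157143; √c = 0.396412.
λ_− = σ² (1 − √c)² = 8 · (1 − 0.396412)² = 8 · (0.603588)² = 2.914543.
λ_+ = σ² (1 + √c)² = 8 · (1 + 0.396412)² = 8 · (1.396412)² = 15.599743.

Rounded to 4 decimal places: λ_− ≈ 2.9145, λ_+ ≈ 15.5997.


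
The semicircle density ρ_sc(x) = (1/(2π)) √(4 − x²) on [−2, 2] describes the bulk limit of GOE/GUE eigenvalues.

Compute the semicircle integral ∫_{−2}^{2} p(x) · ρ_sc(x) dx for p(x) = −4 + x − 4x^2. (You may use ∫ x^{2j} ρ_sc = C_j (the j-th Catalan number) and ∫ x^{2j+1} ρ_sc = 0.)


Write p(x) = Σ a_i x^i, split into monomials and integrate each against ρ_sc separately.
Using ∫ x^{2j} ρ_sc = C_j = (1/(j+1)) C(2j, j) (Catalan numbers) and ∫ x^{2j+1} ρ_sc = 0 (odd monomials vanish by symmetry):
  i = 0 (even): a_0 · C_{0} = -4 · 1 = -4
  i = 1 (odd): ∫ x^1 ρ_sc = 0 (vanishes)
  i = 2 (even): a_2 · C_{1} = -4 · 1 = -4

Summing the contributions: ∫_{−2}^{2} p(x) ρ_sc(x) dx = (-4) + (-4) = -8.


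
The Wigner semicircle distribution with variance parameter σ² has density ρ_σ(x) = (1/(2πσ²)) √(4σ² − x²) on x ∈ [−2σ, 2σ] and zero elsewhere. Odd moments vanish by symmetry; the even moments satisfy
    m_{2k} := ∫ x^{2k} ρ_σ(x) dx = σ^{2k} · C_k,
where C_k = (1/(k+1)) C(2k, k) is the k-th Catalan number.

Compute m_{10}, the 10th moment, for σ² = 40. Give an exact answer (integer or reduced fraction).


By the scaled semicircle moment identity, m_{2k} = σ^{2k} · C_k with k = 5.
C_5 = (1/(k+1)) · C(2k, k) = (1/6) · C(10, 5) = (1/6) · 252 = 42.
σ^{2k} = (σ²)^k = (40)^5 = 102400000.

Therefore m_{10} = σ^{10} · C_5 = 102400000 · 42 = 4300800000.


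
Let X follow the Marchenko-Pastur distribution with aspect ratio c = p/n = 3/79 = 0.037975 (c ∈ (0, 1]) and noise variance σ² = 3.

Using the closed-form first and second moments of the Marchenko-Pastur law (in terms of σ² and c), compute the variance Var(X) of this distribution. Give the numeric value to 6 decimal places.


Recall the MP moments m_1 = E[X] = σ² and m_2 = E[X²] = σ⁴ (1 + c).
m_1 = E[X] = σ² = 3, so m_1² = 9.
m_2 = E[X²] = σ⁴ (1 + c) = 9 · (1 + 0.037975) = 9 · 1.037975 = 9.341772.
(Note m_2 − m_1² simplifies to c · σ⁴ = 0.037975 · 9.)

Var(X) = m_2 − m_1² = 9.341772 − 9 = 0.341772.


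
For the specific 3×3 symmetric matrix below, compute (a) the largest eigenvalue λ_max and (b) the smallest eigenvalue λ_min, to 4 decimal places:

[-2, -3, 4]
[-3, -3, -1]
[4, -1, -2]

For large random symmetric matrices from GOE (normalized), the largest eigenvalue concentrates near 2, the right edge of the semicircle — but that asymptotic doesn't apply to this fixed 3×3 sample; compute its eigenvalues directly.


Since M is real symmetric, all three eigenvalues are real; they are the roots of det(λI − M) = λ³ − (tr M) λ² + s λ − det M, where s is the sum of the principal 2×2 minors.
tr M = -2 + (-3) + (-2) = -7.
s = ((-2)·(-3) − (-3)²) + ((-2)·(-2) − 4²) + ((-3)·(-2) − (-1)²) = -3 + (-12) + 5 = -10.
det M (expand along row 1) = (-2)·5 − (-3)·10 + 4·15 = 80.
Characteristic polynomial: λ³ + 7λ² − 10λ − 80 = 0.
Substitute λ = y + (tr M)/3 = y − 2.333333 to remove the quadratic term: y³ + p·y + q = 0 with p = s − (tr M)²/3 = -26.333333 and q = −2(tr M)³/27 + (tr M)·s/3 − det M = -31.259259.
Three real roots ⇒ use the trigonometric (Viète) form: r = 2√(−p/3) = 5.925463, φ = arccos(3q/(p·r)) = arccos(0.600996) = 0.926049 rad.
y_k = r·cos(φ/3 − 2πk/3) for k = 0, 1, 2 gives y = 5.645393, -1.263694, -4.381699.
λ_k = y_k − 2.333333 gives λ = 3.3121, -3.5970, -6.7150 (check: the sum is -7.0000 = tr M).

Hence λ_max = 3.3121 and λ_min = -6.7150.


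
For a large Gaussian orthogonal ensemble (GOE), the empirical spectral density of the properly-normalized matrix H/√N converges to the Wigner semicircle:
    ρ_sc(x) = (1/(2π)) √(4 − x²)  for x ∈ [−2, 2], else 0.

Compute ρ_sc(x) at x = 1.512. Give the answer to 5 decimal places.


ρ_sc(x) = (1/(2π)) √(4 − x²). With x = 1.512:
  4 − x² = 4 − (1.512)² = 4 − 2.286144 = 1.713856.
  √(4 − x²) = 1.309143.
  1/(2π) = 0.159155.
  ρ_sc(1.512) = 0.159155 · 1.309143 = 0.208357.

Rounded to 5 decimal places: ρ_sc(1.512) ≈ 0.20836.


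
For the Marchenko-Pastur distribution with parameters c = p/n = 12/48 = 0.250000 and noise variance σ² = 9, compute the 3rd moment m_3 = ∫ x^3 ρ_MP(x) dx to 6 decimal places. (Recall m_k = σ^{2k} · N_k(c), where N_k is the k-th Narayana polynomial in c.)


E[X³] = σ⁶ (1 + 3c + c²) (third MP moment). With σ² = 9 (so σ⁶ = 729) and c = 12/48 = 0.250000: E[X³] = 729 · (1 + 3·0.250000 + (0.250000)²) = 729 · 1.812500.

So E[X^3] = 1321.312500.


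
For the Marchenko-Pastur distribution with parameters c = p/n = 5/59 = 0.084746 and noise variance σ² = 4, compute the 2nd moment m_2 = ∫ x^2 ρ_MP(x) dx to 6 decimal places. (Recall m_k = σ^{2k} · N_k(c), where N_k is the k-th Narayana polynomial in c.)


E[X²] = σ⁴ (1 + c) (second MP moment). With σ² = 4 (so σ⁴ = 16) and c = 5/59 = 0.084746: E[X²] = 16 · (1 + 0.084746) = 16 · 1.084746.

So E[X^2] = 17.355932.


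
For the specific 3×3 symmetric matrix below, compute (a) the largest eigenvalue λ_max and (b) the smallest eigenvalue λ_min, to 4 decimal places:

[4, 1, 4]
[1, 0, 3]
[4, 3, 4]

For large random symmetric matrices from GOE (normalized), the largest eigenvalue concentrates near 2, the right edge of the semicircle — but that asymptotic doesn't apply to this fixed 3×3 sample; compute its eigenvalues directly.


Since M is real symmetric, all three eigenvalues are real; they are the roots of det(λI − M) = λ³ − (tr M) λ² + s λ − det M, where s is the sum of the principal 2×2 minors.
tr M = 4 + 0 + 4 = 8.
s = (4·0 − 1²) + (4·4 − 4²) + (0·4 − 3²) = -1 + 0 + (-9) = -10.
det M (expand along row 1) = 4·(-9) − 1·(-8) + 4·3 = -16.
Characteristic polynomial: λ³ − 8λ² − 10λ + 16 = 0.
Substitute λ = y + (tr M)/3 = y + 2.666667 to remove the quadratic term: y³ + p·y + q = 0 with p = s − (tr M)²/3 = -31.333333 and q = −2(tr M)³/27 + (tr M)·s/3 − det M = -48.592593.
Three real roots ⇒ use the trigonometric (Viète) form: r = 2√(−p/3) = 6.463573, φ = arccos(3q/(p·r)) = arccos(0.719800) = 0.767282 rad.
y_k = r·cos(φ/3 − 2πk/3) for k = 0, 1, 2 gives y = 6.253321, -1.710568, -4.542753.
λ_k = y_k + 2.666667 gives λ = 8.9200, 0.9561, -1.8761 (check: the sum is 8.0000 = tr M).

Hence λ_max = 8.9200 and λ_min = -1.8761.


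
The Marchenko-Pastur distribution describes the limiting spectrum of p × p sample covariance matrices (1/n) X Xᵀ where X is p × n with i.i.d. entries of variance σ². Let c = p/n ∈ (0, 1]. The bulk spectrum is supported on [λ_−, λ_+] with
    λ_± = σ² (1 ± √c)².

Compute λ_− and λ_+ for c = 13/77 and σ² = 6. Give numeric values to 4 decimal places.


c = 13/77 = 0.168831; √c = 0.410891.
λ_− = σ² (1 − √c)² = 6 · (1 − 0.410891)² = 6 · (0.589109)² = 2.082299.
λ_+ = σ² (1 + √c)² = 6 · (1 + 0.410891)² = 6 · (1.410891)² = 11.943675.

Rounded to 4 decimal places: λ_− ≈ 2.0823, λ_+ ≈ 11.9437.


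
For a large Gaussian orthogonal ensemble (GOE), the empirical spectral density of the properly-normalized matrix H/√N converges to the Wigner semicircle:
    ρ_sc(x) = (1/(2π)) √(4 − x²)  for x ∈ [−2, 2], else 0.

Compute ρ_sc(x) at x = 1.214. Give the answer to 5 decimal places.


ρ_sc(x) = (1/(2π)) √(4 − x²). With x = 1.214:
  4 − x² = 4 − (1.214)² = 4 − 1.473796 = 2.526204.
  √(4 − x²) = 1.589404.
  1/(2π) = 0.159155.
  ρ_sc(1.214) = 0.159155 · 1.589404 = 0.252961.

Rounded to 5 decimal places: ρ_sc(1.214) ≈ 0.25296.


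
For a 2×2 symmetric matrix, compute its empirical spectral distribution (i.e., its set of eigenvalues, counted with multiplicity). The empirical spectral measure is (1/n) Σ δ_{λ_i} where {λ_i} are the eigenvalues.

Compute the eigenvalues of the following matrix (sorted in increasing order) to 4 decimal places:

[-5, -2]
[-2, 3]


Since M is real symmetric, both eigenvalues are real; they are the roots of det(λI − M) = λ² − (tr M) λ + det M.
tr M = -5 + 3 = -2.
det M = (-5)·3 − (-2)² = -15 − 4 = -19.
Characteristic polynomial: λ² + 2λ − 19 = 0.
Discriminant Δ = (tr M)² − 4·det M = 4 − (-76) = 80; √Δ = 8.944272.
λ = (tr M ± √Δ)/2 = (-2 ± 8.944272)/2, giving (tr M − √Δ)/2 = -5.4721 and (tr M + √Δ)/2 = 3.4721.

Eigenvalues sorted in increasing order: [-5.4721, 3.4721].


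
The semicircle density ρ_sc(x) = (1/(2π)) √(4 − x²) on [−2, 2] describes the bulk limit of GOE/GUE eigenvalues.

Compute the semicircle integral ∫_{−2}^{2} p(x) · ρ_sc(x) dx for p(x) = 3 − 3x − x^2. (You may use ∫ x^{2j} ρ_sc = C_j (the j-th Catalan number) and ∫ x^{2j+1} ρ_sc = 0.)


Write p(x) = Σ a_i x^i, split into monomials and integrate each against ρ_sc separately.
Using ∫ x^{2j} ρ_sc = C_j = (1/(j+1)) C(2j, j) (Catalan numbers) and ∫ x^{2j+1} ρ_sc = 0 (odd monomials vanish by symmetry):
  i = 0 (even): a_0 · C_{0} = 3 · 1 = 3
  i = 1 (odd): ∫ x^1 ρ_sc = 0 (vanishes)
  i = 2 (even): a_2 · C_{1} = -1 · 1 = -1

Summing the contributions: ∫_{−2}^{2} p(x) ρ_sc(x) dx = 3 + (-1) = 2.


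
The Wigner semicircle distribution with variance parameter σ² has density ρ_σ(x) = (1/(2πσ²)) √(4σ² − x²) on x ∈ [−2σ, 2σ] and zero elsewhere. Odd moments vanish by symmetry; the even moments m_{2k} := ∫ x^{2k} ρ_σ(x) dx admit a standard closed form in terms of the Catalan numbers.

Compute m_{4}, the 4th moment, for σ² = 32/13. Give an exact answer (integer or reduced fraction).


By the scaled semicircle moment identity, m_{2k} = σ^{2k} · C_k with k = 2.
C_2 = (1/(k+1)) · C(2k, k) = (1/3) · C(4, 2) = (1/3) · 6 = 2.
σ^{2k} = (σ²)^k = (32/13)^2 = 1024/169.

Therefore m_{4} = σ^{4} · C_2 = (1024/169) · 2 = 2048/169.


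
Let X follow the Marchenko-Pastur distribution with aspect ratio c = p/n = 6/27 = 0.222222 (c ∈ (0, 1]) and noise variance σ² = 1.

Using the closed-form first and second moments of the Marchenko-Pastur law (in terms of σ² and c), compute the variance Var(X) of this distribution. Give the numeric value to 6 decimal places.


Recall the MP moments m_1 = E[X] = σ² and m_2 = E[X²] = σ⁴ (1 + c).
m_1 = E[X] = σ² = 1, so m_1² = 1.
m_2 = E[X²] = σ⁴ (1 + c) = 1 · (1 + 0.222222) = 1 · 1.222222 = 1.222222.
(Note m_2 − m_1² simplifies to c · σ⁴ = 0.222222 · 1.)

Var(X) = m_2 − m_1² = 1.222222 − 1 = 0.222222.


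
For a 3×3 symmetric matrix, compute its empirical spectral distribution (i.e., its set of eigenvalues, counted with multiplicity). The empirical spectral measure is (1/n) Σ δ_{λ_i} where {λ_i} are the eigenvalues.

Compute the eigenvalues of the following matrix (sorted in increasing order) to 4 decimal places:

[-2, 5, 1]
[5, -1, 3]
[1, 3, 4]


Since M is real symmetric, all three eigenvalues are real; they are the roots of det(λI − M) = λ³ − (tr M) λ² + s λ − det M, where s is the sum of the principal 2×2 minors.
tr M = -2 + (-1) + 4 = 1.
s = ((-2)·(-1) − 5²) + ((-2)·4 − 1²) + ((-1)·4 − 3²) = -23 + (-9) + (-13) = -45.
det M (expand along row 1) = (-2)·(-13) − 5·17 + 1·16 = -43.
Characteristic polynomial: λ³ − λ² − 45λ + 43 = 0.
Substitute λ = y + (tr M)/3 = y + 0.333333 to remove the quadratic term: y³ + p·y + q = 0 with p = s − (tr M)²/3 = -45.333333 and q = −2(tr M)³/27 + (tr M)·s/3 − det M = 27.925926.
Three real roots ⇒ use the trigonometric (Viète) form: r = 2√(−p/3) = 7.774603, φ = arccos(3q/(p·r)) = arccos(-0.237702) = 1.810796 rad.
y_k = r·cos(φ/3 − 2πk/3) for k = 0, 1, 2 gives y = 6.400818, 0.621304, -7.022121.
λ_k = y_k + 0.333333 gives λ = 6.7342, 0.9546, -6.6888 (check: the sum is 1.0000 = tr M).

Eigenvalues sorted in increasing order: [-6.6888, 0.9546, 6.7342].


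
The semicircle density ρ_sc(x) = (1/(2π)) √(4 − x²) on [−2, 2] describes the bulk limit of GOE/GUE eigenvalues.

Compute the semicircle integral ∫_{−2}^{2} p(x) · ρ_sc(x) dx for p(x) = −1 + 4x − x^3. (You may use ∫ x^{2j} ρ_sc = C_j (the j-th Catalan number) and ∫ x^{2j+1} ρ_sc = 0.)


Write p(x) = Σ a_i x^i, split into monomials and integrate each against ρ_sc separately.
Using ∫ x^{2j} ρ_sc = C_j = (1/(j+1)) C(2j, j) (Catalan numbers) and ∫ x^{2j+1} ρ_sc = 0 (odd monomials vanish by symmetry):
  i = 0 (even): a_0 · C_{0} = -1 · 1 = -1
  i = 1 (odd): ∫ x^1 ρ_sc = 0 (vanishes)
  i = 3 (odd): ∫ x^3 ρ_sc = 0 (vanishes)

Summing the contributions: ∫_{−2}^{2} p(x) ρ_sc(x) dx = -1.


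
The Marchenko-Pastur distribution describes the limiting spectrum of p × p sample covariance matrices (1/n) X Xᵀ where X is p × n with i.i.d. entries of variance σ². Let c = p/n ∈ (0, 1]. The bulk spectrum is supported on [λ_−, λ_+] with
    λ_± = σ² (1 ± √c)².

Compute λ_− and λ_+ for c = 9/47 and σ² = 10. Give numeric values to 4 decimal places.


c = 9/47 = 0.191489; √c = 0.437595.
λ_− = σ² (1 − √c)² = 10 · (1 − 0.437595)² = 10 · (0.562405)² = 3.162994.
λ_+ = σ² (1 + √c)² = 10 · (1 + 0.437595)² = 10 · (1.437595)² = 20.666793.

Rounded to 4 decimal places: λ_− ≈ 3.1630, λ_+ ≈ 20.6668.


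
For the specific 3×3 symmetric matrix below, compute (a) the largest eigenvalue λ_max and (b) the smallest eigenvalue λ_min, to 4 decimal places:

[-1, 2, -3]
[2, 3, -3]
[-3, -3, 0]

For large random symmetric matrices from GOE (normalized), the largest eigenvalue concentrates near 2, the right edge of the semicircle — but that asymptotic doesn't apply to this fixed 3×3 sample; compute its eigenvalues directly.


Since M is real symmetric, all three eigenvalues are real; they are the roots of det(λI − M) = λ³ − (tr M) λ² + s λ − det M, where s is the sum of the principal 2×2 minors.
tr M = -1 + 3 + 0 = 2.
s = ((-1)·3 − 2²) + ((-1)·0 − (-3)²) + (3·0 − (-3)²) = -7 + (-9) + (-9) = -25.
det M (expand along row 1) = (-1)·(-9) − 2·(-9) + (-3)·3 = 18.
Characteristic polynomial: λ³ − 2λ² − 25λ − 18 = 0.
Substitute λ = y + (tr M)/3 = y + 0.666667 to remove the quadratic term: y³ + p·y + q = 0 with p = s − (tr M)²/3 = -26.333333 and q = −2(tr M)³/27 + (tr M)·s/3 − det M = -35.259259.
Three real roots ⇒ use the trigonometric (Viète) form: r = 2√(−p/3) = 5.925463, φ = arccos(3q/(p·r)) = arccos(0.677901) = 0.825893 rad.
y_k = r·cos(φ/3 − 2πk/3) for k = 0, 1, 2 gives y = 5.702336, -1.456228, -4.246108.
λ_k = y_k + 0.666667 gives λ = 6.3690, -0.7896, -3.5794 (check: the sum is 2.0000 = tr M).

Hence λ_max = 6.3690 and λ_min = -3.5794.


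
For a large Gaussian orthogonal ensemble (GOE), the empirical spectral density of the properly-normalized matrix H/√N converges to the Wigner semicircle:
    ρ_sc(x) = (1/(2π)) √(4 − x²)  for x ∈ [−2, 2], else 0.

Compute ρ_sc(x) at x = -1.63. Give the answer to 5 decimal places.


ρ_sc(x) = (1/(2π)) √(4 − x²). With x = -1.63:
  4 − x² = 4 − (-1.63)² = 4 − 2.656900 = 1.343100.
  √(4 − x²) = 1.158922.
  1/(2π) = 0.159155.
  ρ_sc(-1.63) = 0.159155 · 1.158922 = 0.184448.

Rounded to 5 decimal places: ρ_sc(-1.63) ≈ 0.18445.


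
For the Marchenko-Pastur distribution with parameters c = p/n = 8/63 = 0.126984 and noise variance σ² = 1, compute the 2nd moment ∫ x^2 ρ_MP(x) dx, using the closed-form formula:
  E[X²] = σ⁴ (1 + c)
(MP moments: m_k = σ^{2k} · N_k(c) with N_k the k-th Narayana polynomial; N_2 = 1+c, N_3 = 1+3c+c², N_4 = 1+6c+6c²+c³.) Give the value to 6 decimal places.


E[X²] = σ⁴ (1 + c) (second MP moment). With σ² = 1 (so σ⁴ = 1) and c = 8/63 = 0.126984: E[X²] = 1 · (1 + 0.126984) = 1 · 1.126984.

So E[X^2] = 1.126984.


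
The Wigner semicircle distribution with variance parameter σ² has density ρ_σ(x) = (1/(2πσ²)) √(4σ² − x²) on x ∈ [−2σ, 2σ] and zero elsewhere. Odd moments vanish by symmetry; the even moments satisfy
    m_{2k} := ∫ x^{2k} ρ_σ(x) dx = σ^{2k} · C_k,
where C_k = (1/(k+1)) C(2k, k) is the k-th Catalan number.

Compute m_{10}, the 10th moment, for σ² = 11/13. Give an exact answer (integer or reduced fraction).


By the scaled semicircle moment identity, m_{2k} = σ^{2k} · C_k with k = 5.
C_5 = (1/(k+1)) · C(2k, k) = (1/6) · C(10, 5) = (1/6) · 252 = 42.
σ^{2k} = (σ²)^k = (11/13)^5 = 161051/371293.

Therefore m_{10} = σ^{10} · C_5 = (161051/371293) · 42 = 6764142/371293.


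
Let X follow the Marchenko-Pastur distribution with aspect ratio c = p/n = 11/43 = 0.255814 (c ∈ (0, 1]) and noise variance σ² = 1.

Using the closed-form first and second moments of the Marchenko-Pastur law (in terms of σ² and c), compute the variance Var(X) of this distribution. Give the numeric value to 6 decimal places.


Recall the MP moments m_1 = E[X] = σ² and m_2 = E[X²] = σ⁴ (1 + c).
m_1 = E[X] = σ² = 1, so m_1² = 1.
m_2 = E[X²] = σ⁴ (1 + c) = 1 · (1 + 0.255814) = 1 · 1.255814 = 1.255814.
(Note m_2 − m_1² simplifies to c · σ⁴ = 0.255814 · 1.)

Var(X) = m_2 − m_1² = 1.255814 − 1 = 0.255814.


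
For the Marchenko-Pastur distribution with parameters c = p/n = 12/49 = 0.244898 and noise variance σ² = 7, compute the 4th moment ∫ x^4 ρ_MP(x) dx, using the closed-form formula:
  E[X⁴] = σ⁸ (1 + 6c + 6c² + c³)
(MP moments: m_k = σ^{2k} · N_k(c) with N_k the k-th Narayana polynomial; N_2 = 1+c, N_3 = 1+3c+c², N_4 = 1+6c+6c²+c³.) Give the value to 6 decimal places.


E[X⁴] = σ⁸ (1 + 6c + 6c² + c³) (fourth MP moment). With σ² = 7 (so σ⁸ = 2401) and c = 12/49 = 0.244898: E[X⁴] = 2401 · (1 + 6·0.244898 + 6·(0.244898)² + (0.244898)³) = 2401 · 2.843926.

So E[X^4] = 6828.265306.


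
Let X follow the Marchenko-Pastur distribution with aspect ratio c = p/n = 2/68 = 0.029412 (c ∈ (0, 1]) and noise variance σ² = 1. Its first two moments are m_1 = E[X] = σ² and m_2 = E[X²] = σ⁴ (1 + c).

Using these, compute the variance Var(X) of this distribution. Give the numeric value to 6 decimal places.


m_1 = E[X] = σ² = 1, so m_1² = 1.
m_2 = E[X²] = σ⁴ (1 + c) = 1 · (1 + 0.029412) = 1 · 1.029412 = 1.029412.
(Note m_2 − m_1² simplifies to c · σ⁴ = 0.029412 · 1.)

Var(X) = m_2 − m_1² = 1.029412 − 1 = 0.029412.


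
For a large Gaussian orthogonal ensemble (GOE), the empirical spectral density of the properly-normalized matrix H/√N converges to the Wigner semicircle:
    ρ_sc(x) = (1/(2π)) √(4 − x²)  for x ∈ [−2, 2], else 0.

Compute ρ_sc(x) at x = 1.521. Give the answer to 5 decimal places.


ρ_sc(x) = (1/(2π)) √(4 − x²). With x = 1.521:
  4 − x² = 4 − (1.521)² = 4 − 2.313441 = 1.686559.
  √(4 − x²) = 1.298676.
  1/(2π) = 0.159155.
  ρ_sc(1.521) = 0.159155 · 1.298676 = 0.206691.

Rounded to 5 decimal places: ρ_sc(1.521) ≈ 0.20669.


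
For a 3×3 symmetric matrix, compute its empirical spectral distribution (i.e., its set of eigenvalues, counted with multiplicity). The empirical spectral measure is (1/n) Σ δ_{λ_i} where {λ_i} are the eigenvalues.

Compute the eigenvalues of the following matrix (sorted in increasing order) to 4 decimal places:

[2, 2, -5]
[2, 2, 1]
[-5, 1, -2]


Since M is real symmetric, all three eigenvalues are real; they are the roots of det(λI − M) = λ³ − (tr M) λ² + s λ − det M, where s is the sum of the principal 2×2 minors.
tr M = 2 + 2 + (-2) = 2.
s = (2·2 − 2²) + (2·(-2) − (-5)²) + (2·(-2) − 1²) = 0 + (-29) + (-5) = -34.
det M (expand along row 1) = 2·(-5) − 2·1 + (-5)·12 = -72.
Characteristic polynomial: λ³ − 2λ² − 34λ + 72 = 0.
Substitute λ = y + (tr M)/3 = y + 0.666667 to remove the quadratic term: y³ + p·y + q = 0 with p = s − (tr M)²/3 = -35.333333 and q = −2(tr M)³/27 + (tr M)·s/3 − det M = 48.740741.
Three real roots ⇒ use the trigonometric (Viète) form: r = 2√(−p/3) = 6.863753, φ = arccos(3q/(p·r)) = arccos(-0.602930) = 2.217965 rad.
y_k = r·cos(φ/3 − 2πk/3) for k = 0, 1, 2 gives y = 5.071804, 1.469212, -6.541016.
λ_k = y_k + 0.666667 gives λ = 5.7385, 2.1359, -5.8743 (check: the sum is 2.0000 = tr M).

Eigenvalues sorted in increasing order: [-5.8743, 2.1359, 5.7385].


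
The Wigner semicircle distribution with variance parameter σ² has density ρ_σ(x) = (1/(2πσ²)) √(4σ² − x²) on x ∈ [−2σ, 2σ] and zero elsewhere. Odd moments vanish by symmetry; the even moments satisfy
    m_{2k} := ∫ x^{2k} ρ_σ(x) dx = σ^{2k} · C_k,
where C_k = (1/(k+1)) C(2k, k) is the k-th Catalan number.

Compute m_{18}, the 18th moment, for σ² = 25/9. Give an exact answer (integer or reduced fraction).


By the scaled semicircle moment identity, m_{2k} = σ^{2k} · C_k with k = 9.
C_9 = (1/(k+1)) · C(2k, k) = (1/10) · C(18, 9) = (1/10) · 48620 = 4862.
σ^{2k} = (σ²)^k = (25/9)^9 = 3814697265625/387420489.

Therefore m_{18} = σ^{18} · C_9 = (3814697265625/387420489) · 4862 = 18547058105468750/387420489.


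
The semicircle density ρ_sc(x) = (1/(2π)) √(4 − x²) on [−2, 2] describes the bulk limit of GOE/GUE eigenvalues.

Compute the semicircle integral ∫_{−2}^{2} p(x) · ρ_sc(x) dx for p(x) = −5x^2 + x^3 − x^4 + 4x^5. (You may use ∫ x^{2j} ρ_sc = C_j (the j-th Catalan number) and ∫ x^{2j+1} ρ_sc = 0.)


Write p(x) = Σ a_i x^i, split into monomials and integrate each against ρ_sc separately.
Using ∫ x^{2j} ρ_sc = C_j = (1/(j+1)) C(2j, j) (Catalan numbers) and ∫ x^{2j+1} ρ_sc = 0 (odd monomials vanish by symmetry):
  i = 2 (even): a_2 · C_{1} = -5 · 1 = -5
  i = 3 (odd): ∫ x^3 ρ_sc = 0 (vanishes)
  i = 4 (even): a_4 · C_{2} = -1 · 2 = -2
  i = 5 (odd): ∫ x^5 ρ_sc = 0 (vanishes)

Summing the contributions: ∫_{−2}^{2} p(x) ρ_sc(x) dx = (-5) + (-2) = -7.
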